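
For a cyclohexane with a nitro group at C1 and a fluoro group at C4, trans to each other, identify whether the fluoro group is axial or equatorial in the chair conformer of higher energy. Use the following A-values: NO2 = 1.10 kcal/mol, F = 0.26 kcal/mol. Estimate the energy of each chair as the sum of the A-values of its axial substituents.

C1 and C4 have opposite parity, so for the trans isomer the two substituents are e,e in one chair and a,a in the other.
Chair I (nitro axial, fluoro axial): E = 1.36 kcal/mol.
Chair II (nitro equatorial, fluoro equatorial): E = 0.00 kcal/mol.
Chair I is the less stable (higher-energy) conformer, and in that chair the fluoro group is axial.

axial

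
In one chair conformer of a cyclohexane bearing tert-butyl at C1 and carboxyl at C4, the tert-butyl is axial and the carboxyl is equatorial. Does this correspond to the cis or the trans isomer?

cis

C1 and C4 have opposite parity, so their axial bonds point in opposite directions.
With opposite-parity carbons, two substituents on the same face are one axial and one equatorial; opposite faces give both axial or both equatorial.
Here the groups are axial/equatorial → same face → cis.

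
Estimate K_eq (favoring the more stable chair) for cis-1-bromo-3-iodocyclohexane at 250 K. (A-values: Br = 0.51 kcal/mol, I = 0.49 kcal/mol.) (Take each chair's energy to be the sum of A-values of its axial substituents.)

K ≈ 7.49

C1 and C3 have the same parity, so for the cis isomer the two substituents are e,e in one chair and a,a in the other.
Chair I (bromo axial, iodo axial): E = 1.00 kcal/mol; chair II (bromo equatorial, iodo equatorial): E = 0.00 kcal/mol.
ΔG = 1.00 kcal/mol between the two chairs.
K = exp(ΔG/RT) with R = 1.987×10⁻³ kcal mol⁻¹ K⁻¹ and T = 250 K gives K ≈ 7.49.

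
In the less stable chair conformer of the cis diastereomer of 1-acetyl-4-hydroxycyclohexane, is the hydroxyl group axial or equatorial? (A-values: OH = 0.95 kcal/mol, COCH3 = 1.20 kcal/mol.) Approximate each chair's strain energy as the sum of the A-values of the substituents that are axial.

C1 and C4 have opposite parity, so for the cis isomer the two substituents are one axial and one equatorial in each chair.
Chair I (hydroxyl axial, acetyl equatorial): E = 0.95 kcal/mol.
Chair II (hydroxyl equatorial, acetyl axial): E = 1.20 kcal/mol.
Chair II is the less stable (higher-energy) conformer, and in that chair the hydroxyl group is equatorial.

equatorial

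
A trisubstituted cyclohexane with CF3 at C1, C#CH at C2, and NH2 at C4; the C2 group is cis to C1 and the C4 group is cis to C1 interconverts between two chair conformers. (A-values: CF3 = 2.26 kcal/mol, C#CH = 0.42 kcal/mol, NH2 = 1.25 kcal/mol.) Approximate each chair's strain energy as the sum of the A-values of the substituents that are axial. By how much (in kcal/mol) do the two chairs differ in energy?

0.59 kcal/mol

Chair I (trifluoromethyl axial, ethynyl equatorial, amino equatorial): E = 2.26 kcal/mol.
Chair II (trifluoromethyl equatorial, ethynyl axial, amino axial): E = 1.67 kcal/mol.
ΔE = 2.26 − 1.67 = 0.59 kcal/mol; chair II is more stable.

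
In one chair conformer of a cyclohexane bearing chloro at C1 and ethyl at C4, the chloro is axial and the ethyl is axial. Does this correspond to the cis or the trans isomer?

C1 and C4 have opposite parity, so their axial bonds point in opposite directions.
With opposite-parity carbons, two substituents on the same face are one axial and one equatorial; opposite faces give both axial or both equatorial.
Here the groups are axial/axial → opposite face → trans.

trans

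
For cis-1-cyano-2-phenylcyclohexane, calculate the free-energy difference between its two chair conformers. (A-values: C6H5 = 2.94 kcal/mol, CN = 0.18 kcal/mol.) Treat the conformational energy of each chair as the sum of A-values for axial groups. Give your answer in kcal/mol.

2.76 kcal/mol

C1 and C2 have opposite parity, so for the cis isomer the two substituents are one axial and one equatorial in each chair.
Chair I (phenyl axial, cyano equatorial): E = 2.94 kcal/mol.
Chair II (phenyl equatorial, cyano axial): E = 0.18 kcal/mol.
ΔE = 2.94 − 0.18 = 2.76 kcal/mol; chair II is more stable.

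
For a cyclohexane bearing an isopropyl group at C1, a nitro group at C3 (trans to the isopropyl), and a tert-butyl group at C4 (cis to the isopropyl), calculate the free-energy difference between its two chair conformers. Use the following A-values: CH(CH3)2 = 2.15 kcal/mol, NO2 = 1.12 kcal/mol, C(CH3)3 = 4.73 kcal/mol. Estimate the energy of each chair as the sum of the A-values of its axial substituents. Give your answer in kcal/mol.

Chair I (isopropyl axial, nitro equatorial, tert-butyl equatorial): E = 2.15 kcal/mol.
Chair II (isopropyl equatorial, nitro axial, tert-butyl axial): E = 5.85 kcal/mol.
ΔE = 5.85 − 2.15 = 3.70 kcal/mol; chair I is more stable.

3.70 kcal/mol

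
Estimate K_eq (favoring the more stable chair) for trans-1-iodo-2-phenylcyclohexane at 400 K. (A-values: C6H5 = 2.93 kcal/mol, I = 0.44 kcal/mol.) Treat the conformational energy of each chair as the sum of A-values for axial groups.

C1 and C2 have opposite parity, so for the trans isomer the two substituents are e,e in one chair and a,a in the other.
Chair I (phenyl axial, iodo axial): E = 3.37 kcal/mol; chair II (phenyl equatorial, iodo equatorial): E = 0.00 kcal/mol.
ΔG = 3.37 kcal/mol between the two chairs.
K = exp(ΔG/RT) with R = 1.987×10⁻³ kcal mol⁻¹ K⁻¹ and T = 400 K gives K ≈ 69.4.

K ≈ 69.4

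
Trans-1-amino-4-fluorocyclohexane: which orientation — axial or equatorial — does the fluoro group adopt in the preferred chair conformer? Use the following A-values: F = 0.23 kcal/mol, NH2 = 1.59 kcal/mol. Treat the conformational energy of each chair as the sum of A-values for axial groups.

equatorial

C1 and C4 have opposite parity, so for the trans isomer the two substituents are e,e in one chair and a,a in the other.
Chair I (fluoro axial, amino axial): E = 1.82 kcal/mol.
Chair II (fluoro equatorial, amino equatorial): E = 0.00 kcal/mol.
Chair II is the more stable (lower-energy) conformer, and in that chair the fluoro group is equatorial.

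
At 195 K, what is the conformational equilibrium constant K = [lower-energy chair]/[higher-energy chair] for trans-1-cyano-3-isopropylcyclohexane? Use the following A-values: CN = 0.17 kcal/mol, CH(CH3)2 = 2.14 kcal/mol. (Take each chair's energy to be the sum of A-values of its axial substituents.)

C1 and C3 have the same parity, so for the trans isomer the two substituents are one axial and one equatorial in each chair.
Chair I (cyano axial, isopropyl equatorial): E = 0.17 kcal/mol; chair II (cyano equatorial, isopropyl axial): E = 2.14 kcal/mol.
ΔG = 1.97 kcal/mol between the two chairs.
K = exp(ΔG/RT) with R = 1.987×10⁻³ kcal mol⁻¹ K⁻¹ and T = 195 K gives K ≈ 161.

K ≈ 161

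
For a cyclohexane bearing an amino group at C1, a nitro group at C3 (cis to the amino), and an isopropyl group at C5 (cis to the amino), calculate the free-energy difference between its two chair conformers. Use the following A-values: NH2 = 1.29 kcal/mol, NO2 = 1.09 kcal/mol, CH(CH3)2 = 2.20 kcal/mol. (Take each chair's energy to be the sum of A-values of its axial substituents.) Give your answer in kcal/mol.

Chair I (amino axial, nitro axial, isopropyl axial): E = 4.58 kcal/mol.
Chair II (amino equatorial, nitro equatorial, isopropyl equatorial): E = 0.00 kcal/mol.
ΔE = 4.58 − 0.00 = 4.58 kcal/mol; chair II is more stable.

4.58 kcal/mol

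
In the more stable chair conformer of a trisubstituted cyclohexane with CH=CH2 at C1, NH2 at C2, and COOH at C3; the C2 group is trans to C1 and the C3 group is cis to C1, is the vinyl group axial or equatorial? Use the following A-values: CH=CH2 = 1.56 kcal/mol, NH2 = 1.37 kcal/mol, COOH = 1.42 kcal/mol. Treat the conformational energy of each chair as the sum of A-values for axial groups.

Chair I (vinyl axial, amino axial, carboxyl axial): E = 4.35 kcal/mol.
Chair II (vinyl equatorial, amino equatorial, carboxyl equatorial): E = 0.00 kcal/mol.
Chair II is the more stable (lower-energy) conformer, and in that chair the vinyl group is equatorial.

equatorial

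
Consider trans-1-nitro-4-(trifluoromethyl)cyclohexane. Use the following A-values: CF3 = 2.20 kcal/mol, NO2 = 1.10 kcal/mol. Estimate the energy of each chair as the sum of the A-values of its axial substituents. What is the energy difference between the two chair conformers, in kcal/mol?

C1 and C4 have opposite parity, so for the trans isomer the two substituents are e,e in one chair and a,a in the other.
Chair I (trifluoromethyl axial, nitro axial): E = 3.30 kcal/mol.
Chair II (trifluoromethyl equatorial, nitro equatorial): E = 0.00 kcal/mol.
ΔE = 3.30 − 0.00 = 3.30 kcal/mol; chair II is more stable.

3.30 kcal/mol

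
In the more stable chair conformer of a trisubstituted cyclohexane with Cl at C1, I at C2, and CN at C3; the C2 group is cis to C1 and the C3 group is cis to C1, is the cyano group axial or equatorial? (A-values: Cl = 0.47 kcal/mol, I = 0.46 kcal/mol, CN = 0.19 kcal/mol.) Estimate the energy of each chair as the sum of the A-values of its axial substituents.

Chair I (chloro axial, iodo equatorial, cyano axial): E = 0.66 kcal/mol.
Chair II (chloro equatorial, iodo axial, cyano equatorial): E = 0.46 kcal/mol.
Chair II is the more stable (lower-energy) conformer, and in that chair the cyano group is equatorial.

equatorial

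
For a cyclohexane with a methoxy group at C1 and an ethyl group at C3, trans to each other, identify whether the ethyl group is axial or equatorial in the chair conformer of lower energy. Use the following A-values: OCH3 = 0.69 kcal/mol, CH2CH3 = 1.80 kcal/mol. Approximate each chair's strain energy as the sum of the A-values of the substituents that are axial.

C1 and C3 have the same parity, so for the trans isomer the two substituents are one axial and one equatorial in each chair.
Chair I (methoxy axial, ethyl equatorial): E = 0.69 kcal/mol.
Chair II (methoxy equatorial, ethyl axial): E = 1.80 kcal/mol.
Chair I is the more stable (lower-energy) conformer, and in that chair the ethyl group is equatorial.

equatorial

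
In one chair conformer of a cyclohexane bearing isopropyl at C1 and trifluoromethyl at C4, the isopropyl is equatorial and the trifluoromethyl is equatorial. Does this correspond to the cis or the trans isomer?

C1 and C4 have opposite parity, so their axial bonds point in opposite directions.
With opposite-parity carbons, two substituents on the same face are one axial and one equatorial; opposite faces give both axial or both equatorial.
Here the groups are equatorial/equatorial → opposite face → trans.

trans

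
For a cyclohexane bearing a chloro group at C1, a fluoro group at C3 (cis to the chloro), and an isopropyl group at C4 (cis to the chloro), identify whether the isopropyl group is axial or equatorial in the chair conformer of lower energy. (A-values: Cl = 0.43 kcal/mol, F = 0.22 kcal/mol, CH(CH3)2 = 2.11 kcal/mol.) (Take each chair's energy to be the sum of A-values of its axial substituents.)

Chair I (chloro axial, fluoro axial, isopropyl equatorial): E = 0.65 kcal/mol.
Chair II (chloro equatorial, fluoro equatorial, isopropyl axial): E = 2.11 kcal/mol.
Chair I is the more stable (lower-energy) conformer, and in that chair the isopropyl group is equatorial.

equatorial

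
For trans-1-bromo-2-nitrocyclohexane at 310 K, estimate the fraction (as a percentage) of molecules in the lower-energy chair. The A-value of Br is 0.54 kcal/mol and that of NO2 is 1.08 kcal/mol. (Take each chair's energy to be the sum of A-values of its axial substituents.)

93.3%

C1 and C2 have opposite parity, so for the trans isomer the two substituents are e,e in one chair and a,a in the other.
Chair I (bromo axial, nitro axial): E = 1.62 kcal/mol; chair II (bromo equatorial, nitro equatorial): E = 0.00 kcal/mol.
ΔG = 1.62 kcal/mol between the two chairs.
K = exp(ΔG/RT) with R = 1.987×10⁻³ kcal mol⁻¹ K⁻¹ and T = 310 K gives K ≈ 13.9.
Fraction in the lower-energy chair = K/(K+1) = 93.3%.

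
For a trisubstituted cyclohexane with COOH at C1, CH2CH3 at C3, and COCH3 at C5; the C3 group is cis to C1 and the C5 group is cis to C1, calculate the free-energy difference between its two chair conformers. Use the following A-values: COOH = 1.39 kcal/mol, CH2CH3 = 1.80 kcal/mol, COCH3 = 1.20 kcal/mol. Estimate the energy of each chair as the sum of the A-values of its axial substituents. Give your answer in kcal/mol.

4.39 kcal/mol

Chair I (carboxyl axial, ethyl axial, acetyl axial): E = 4.39 kcal/mol.
Chair II (carboxyl equatorial, ethyl equatorial, acetyl equatorial): E = 0.00 kcal/mol.
ΔE = 4.39 − 0.00 = 4.39 kcal/mol; chair II is more stable.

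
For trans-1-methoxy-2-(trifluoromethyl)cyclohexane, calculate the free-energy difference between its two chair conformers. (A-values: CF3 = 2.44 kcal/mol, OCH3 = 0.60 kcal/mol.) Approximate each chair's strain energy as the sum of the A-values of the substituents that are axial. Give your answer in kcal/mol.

3.04 kcal/mol

C1 and C2 have opposite parity, so for the trans isomer the two substituents are e,e in one chair and a,a in the other.
Chair I (trifluoromethyl axial, methoxy axial): E = 3.04 kcal/mol.
Chair II (trifluoromethyl equatorial, methoxy equatorial): E = 0.00 kcal/mol.
ΔE = 3.04 − 0.00 = 3.04 kcal/mol; chair II is more stable.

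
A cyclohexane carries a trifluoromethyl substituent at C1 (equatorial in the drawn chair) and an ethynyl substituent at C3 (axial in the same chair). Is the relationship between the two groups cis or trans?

trans

C1 and C3 have the same parity, so their axial bonds point in the same direction.
With same-parity carbons, two substituents on the same face are both axial or both equatorial; opposite faces give one of each.
Here the groups are equatorial/axial → opposite face → trans.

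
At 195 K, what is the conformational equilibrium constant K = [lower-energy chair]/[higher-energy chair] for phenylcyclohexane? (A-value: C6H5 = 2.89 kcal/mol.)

K ≈ 1735

One chair has the phenyl group axial (E = 2.89 kcal/mol) and the other has it equatorial (E = 0).
ΔG = 2.89 kcal/mol between the two chairs.
K = exp(ΔG/RT) with R = 1.987×10⁻³ kcal mol⁻¹ K⁻¹ and T = 195 K gives K ≈ 1.73e+03.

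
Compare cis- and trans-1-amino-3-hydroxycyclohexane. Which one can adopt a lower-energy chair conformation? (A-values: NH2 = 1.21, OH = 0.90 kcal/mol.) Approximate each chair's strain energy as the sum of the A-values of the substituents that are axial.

At 1,3 positions (parity same): cis → (e,e or a,a); trans → (a,e or e,a).
Best chair for cis: E = 0.00 kcal/mol; best chair for trans: E = 0.90 kcal/mol.
The cis isomer is lower by 0.90 kcal/mol.

cis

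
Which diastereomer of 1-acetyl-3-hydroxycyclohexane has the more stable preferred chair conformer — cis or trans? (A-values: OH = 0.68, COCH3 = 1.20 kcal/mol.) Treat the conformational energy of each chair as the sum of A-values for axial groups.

cis

At 1,3 positions (parity same): cis → (e,e or a,a); trans → (a,e or e,a).
Best chair for cis: E = 0.00 kcal/mol; best chair for trans: E = 0.68 kcal/mol.
The cis isomer is lower by 0.68 kcal/mol.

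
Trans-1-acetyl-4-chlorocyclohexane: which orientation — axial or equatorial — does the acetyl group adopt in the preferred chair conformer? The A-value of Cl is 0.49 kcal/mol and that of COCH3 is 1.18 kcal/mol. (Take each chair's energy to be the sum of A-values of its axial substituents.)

equatorial

C1 and C4 have opposite parity, so for the trans isomer the two substituents are e,e in one chair and a,a in the other.
Chair I (chloro axial, acetyl axial): E = 1.67 kcal/mol.
Chair II (chloro equatorial, acetyl equatorial): E = 0.00 kcal/mol.
Chair II is the more stable (lower-energy) conformer, and in that chair the acetyl group is equatorial.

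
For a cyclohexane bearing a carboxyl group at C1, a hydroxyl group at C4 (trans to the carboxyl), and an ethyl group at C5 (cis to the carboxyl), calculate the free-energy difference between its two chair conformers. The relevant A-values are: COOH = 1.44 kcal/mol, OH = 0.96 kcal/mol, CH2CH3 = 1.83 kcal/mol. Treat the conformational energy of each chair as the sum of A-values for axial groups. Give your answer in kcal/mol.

4.23 kcal/mol

Chair I (carboxyl axial, hydroxyl axial, ethyl axial): E = 4.23 kcal/mol.
Chair II (carboxyl equatorial, hydroxyl equatorial, ethyl equatorial): E = 0.00 kcal/mol.
ΔE = 4.23 − 0.00 = 4.23 kcal/mol; chair II is more stable.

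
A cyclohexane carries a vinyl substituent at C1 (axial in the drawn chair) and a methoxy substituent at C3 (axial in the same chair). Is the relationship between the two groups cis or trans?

cis

C1 and C3 have the same parity, so their axial bonds point in the same direction.
With same-parity carbons, two substituents on the same face are both axial or both equatorial; opposite faces give one of each.
Here the groups are axial/axial → same face → cis.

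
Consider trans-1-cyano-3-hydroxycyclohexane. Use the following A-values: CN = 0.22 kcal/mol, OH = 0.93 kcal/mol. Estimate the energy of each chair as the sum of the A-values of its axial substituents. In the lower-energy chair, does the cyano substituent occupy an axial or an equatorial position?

axial

C1 and C3 have the same parity, so for the trans isomer the two substituents are one axial and one equatorial in each chair.
Chair I (cyano axial, hydroxyl equatorial): E = 0.22 kcal/mol.
Chair II (cyano equatorial, hydroxyl axial): E = 0.93 kcal/mol.
Chair I is the more stable (lower-energy) conformer, and in that chair the cyano group is axial.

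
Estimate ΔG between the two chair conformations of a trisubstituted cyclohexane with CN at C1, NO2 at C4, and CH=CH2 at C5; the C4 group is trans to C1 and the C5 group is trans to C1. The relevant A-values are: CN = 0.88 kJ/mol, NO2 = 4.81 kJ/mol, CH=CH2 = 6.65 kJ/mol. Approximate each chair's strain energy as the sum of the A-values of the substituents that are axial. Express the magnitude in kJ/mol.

0.96 kJ/mol

Chair I (cyano axial, nitro axial, vinyl equatorial): E = 5.69 kJ/mol.
Chair II (cyano equatorial, nitro equatorial, vinyl axial): E = 6.65 kJ/mol.
ΔE = 6.65 − 5.69 = 0.96 kJ/mol; chair I is more stable.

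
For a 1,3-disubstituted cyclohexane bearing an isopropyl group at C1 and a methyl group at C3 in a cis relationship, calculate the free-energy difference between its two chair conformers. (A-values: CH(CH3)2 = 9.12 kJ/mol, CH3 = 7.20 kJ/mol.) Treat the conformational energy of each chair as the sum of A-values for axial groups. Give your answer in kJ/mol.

C1 and C3 have the same parity, so for the cis isomer the two substituents are e,e in one chair and a,a in the other.
Chair I (isopropyl axial, methyl axial): E = 16.32 kJ/mol.
Chair II (isopropyl equatorial, methyl equatorial): E = 0.00 kJ/mol.
ΔE = 16.32 − 0.00 = 16.32 kJ/mol; chair II is more stable.

16.32 kJ/mol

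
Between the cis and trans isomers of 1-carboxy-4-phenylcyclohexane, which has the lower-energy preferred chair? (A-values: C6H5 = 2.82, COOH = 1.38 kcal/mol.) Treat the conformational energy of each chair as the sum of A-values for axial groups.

trans

At 1,4 positions (parity opposite): cis → (a,e or e,a); trans → (e,e or a,a).
Best chair for cis: E = 1.38 kcal/mol; best chair for trans: E = 0.00 kcal/mol.
The trans isomer is lower by 1.38 kcal/mol.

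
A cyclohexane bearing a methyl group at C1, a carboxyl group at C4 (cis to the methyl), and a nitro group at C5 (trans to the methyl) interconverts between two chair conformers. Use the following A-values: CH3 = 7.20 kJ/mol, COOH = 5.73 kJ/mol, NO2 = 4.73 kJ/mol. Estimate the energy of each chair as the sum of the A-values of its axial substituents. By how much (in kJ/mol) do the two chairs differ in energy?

3.26 kJ/mol

Chair I (methyl axial, carboxyl equatorial, nitro equatorial): E = 7.20 kJ/mol.
Chair II (methyl equatorial, carboxyl axial, nitro axial): E = 10.46 kJ/mol.
ΔE = 10.46 − 7.20 = 3.26 kJ/mol; chair I is more stable.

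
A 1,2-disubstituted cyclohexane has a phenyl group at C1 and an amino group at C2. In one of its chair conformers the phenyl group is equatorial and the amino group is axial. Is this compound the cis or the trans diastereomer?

C1 and C2 have opposite parity, so their axial bonds point in opposite directions.
With opposite-parity carbons, two substituents on the same face are one axial and one equatorial; opposite faces give both axial or both equatorial.
Here the groups are equatorial/axial → same face → cis.

cis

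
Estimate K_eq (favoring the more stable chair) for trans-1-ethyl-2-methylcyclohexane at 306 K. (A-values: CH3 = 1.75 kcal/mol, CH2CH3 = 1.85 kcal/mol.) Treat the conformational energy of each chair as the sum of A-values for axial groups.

C1 and C2 have opposite parity, so for the trans isomer the two substituents are e,e in one chair and a,a in the other.
Chair I (methyl axial, ethyl axial): E = 3.60 kcal/mol; chair II (methyl equatorial, ethyl equatorial): E = 0.00 kcal/mol.
ΔG = 3.60 kcal/mol between the two chairs.
K = exp(ΔG/RT) with R = 1.987×10⁻³ kcal mol⁻¹ K⁻¹ and T = 306 K gives K ≈ 373.

K ≈ 373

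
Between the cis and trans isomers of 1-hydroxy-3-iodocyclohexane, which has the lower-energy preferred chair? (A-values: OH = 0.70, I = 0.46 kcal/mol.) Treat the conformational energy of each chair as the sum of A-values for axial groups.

At 1,3 positions (parity same): cis → (e,e or a,a); trans → (a,e or e,a).
Best chair for cis: E = 0.00 kcal/mol; best chair for trans: E = 0.46 kcal/mol.
The cis isomer is lower by 0.46 kcal/mol.

cis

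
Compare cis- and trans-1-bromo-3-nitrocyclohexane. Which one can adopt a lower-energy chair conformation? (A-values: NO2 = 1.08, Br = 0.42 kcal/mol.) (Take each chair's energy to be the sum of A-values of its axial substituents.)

At 1,3 positions (parity same): cis → (e,e or a,a); trans → (a,e or e,a).
Best chair for cis: E = 0.00 kcal/mol; best chair for trans: E = 0.42 kcal/mol.
The cis isomer is lower by 0.42 kcal/mol.

cis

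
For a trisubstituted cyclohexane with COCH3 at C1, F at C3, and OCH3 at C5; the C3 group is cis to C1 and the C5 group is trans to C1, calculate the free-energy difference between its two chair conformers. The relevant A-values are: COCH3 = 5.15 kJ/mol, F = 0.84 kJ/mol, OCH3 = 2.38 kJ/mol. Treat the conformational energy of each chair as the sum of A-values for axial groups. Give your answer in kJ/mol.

3.61 kJ/mol

Chair I (acetyl axial, fluoro axial, methoxy equatorial): E = 5.99 kJ/mol.
Chair II (acetyl equatorial, fluoro equatorial, methoxy axial): E = 2.38 kJ/mol.
ΔE = 5.99 − 2.38 = 3.61 kJ/mol; chair II is more stable.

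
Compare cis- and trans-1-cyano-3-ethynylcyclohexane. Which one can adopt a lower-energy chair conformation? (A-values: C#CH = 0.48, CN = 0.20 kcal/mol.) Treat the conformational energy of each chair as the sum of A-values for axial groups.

At 1,3 positions (parity same): cis → (e,e or a,a); trans → (a,e or e,a).
Best chair for cis: E = 0.00 kcal/mol; best chair for trans: E = 0.20 kcal/mol.
The cis isomer is lower by 0.20 kcal/mol.

cis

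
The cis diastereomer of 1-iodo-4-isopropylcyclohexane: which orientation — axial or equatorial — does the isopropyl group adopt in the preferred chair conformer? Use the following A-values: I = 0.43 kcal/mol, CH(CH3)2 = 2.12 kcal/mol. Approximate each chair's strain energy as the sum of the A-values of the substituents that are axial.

C1 and C4 have opposite parity, so for the cis isomer the two substituents are one axial and one equatorial in each chair.
Chair I (iodo axial, isopropyl equatorial): E = 0.43 kcal/mol.
Chair II (iodo equatorial, isopropyl axial): E = 2.12 kcal/mol.
Chair I is the more stable (lower-energy) conformer, and in that chair the isopropyl group is equatorial.

equatorial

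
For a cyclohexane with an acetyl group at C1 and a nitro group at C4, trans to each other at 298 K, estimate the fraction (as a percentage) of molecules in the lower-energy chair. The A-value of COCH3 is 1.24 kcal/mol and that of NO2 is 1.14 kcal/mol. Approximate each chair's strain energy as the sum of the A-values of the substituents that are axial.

98.2%

C1 and C4 have opposite parity, so for the trans isomer the two substituents are e,e in one chair and a,a in the other.
Chair I (acetyl axial, nitro axial): E = 2.38 kcal/mol; chair II (acetyl equatorial, nitro equatorial): E = 0.00 kcal/mol.
ΔG = 2.38 kcal/mol between the two chairs.
K = exp(ΔG/RT) with R = 1.987×10⁻³ kcal mol⁻¹ K⁻¹ and T = 298 K gives K ≈ 55.7.
Fraction in the lower-energy chair = K/(K+1) = 98.2%.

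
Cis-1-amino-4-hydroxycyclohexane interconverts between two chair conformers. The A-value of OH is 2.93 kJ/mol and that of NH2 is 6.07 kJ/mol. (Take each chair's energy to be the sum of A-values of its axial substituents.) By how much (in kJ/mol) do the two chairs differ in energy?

3.14 kJ/mol

C1 and C4 have opposite parity, so for the cis isomer the two substituents are one axial and one equatorial in each chair.
Chair I (hydroxyl axial, amino equatorial): E = 2.93 kJ/mol.
Chair II (hydroxyl equatorial, amino axial): E = 6.07 kJ/mol.
ΔE = 6.07 − 2.93 = 3.14 kJ/mol; chair I is more stable.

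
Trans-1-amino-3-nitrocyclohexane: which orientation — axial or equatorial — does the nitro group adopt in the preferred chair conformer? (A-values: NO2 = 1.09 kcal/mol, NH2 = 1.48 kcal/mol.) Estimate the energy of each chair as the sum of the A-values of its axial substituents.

C1 and C3 have the same parity, so for the trans isomer the two substituents are one axial and one equatorial in each chair.
Chair I (nitro axial, amino equatorial): E = 1.09 kcal/mol.
Chair II (nitro equatorial, amino axial): E = 1.48 kcal/mol.
Chair I is the more stable (lower-energy) conformer, and in that chair the nitro group is axial.

axial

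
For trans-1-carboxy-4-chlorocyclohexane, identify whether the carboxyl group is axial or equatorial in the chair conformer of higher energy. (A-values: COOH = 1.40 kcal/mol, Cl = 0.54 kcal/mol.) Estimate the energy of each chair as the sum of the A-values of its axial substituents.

axial

C1 and C4 have opposite parity, so for the trans isomer the two substituents are e,e in one chair and a,a in the other.
Chair I (carboxyl axial, chloro axial): E = 1.94 kcal/mol.
Chair II (carboxyl equatorial, chloro equatorial): E = 0.00 kcal/mol.
Chair I is the less stable (higher-energy) conformer, and in that chair the carboxyl group is axial.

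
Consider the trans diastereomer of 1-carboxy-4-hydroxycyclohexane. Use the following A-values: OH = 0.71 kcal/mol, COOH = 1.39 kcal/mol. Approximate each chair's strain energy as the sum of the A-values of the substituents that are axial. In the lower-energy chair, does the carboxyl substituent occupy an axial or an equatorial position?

C1 and C4 have opposite parity, so for the trans isomer the two substituents are e,e in one chair and a,a in the other.
Chair I (hydroxyl axial, carboxyl axial): E = 2.10 kcal/mol.
Chair II (hydroxyl equatorial, carboxyl equatorial): E = 0.00 kcal/mol.
Chair II is the more stable (lower-energy) conformer, and in that chair the carboxyl group is equatorial.

equatorial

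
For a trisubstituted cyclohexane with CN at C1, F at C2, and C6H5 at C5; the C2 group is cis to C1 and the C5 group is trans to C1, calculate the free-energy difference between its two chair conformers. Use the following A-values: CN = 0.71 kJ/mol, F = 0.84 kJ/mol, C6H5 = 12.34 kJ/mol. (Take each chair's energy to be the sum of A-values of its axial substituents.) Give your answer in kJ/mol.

12.47 kJ/mol

Chair I (cyano axial, fluoro equatorial, phenyl equatorial): E = 0.71 kJ/mol.
Chair II (cyano equatorial, fluoro axial, phenyl axial): E = 13.18 kJ/mol.
ΔE = 13.18 − 0.71 = 12.47 kJ/mol; chair I is more stable.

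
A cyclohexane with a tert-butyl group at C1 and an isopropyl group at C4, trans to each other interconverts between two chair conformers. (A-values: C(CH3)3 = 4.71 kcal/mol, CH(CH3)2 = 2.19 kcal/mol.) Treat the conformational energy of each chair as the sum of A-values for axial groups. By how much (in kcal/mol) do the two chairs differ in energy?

C1 and C4 have opposite parity, so for the trans isomer the two substituents are e,e in one chair and a,a in the other.
Chair I (tert-butyl axial, isopropyl axial): E = 6.90 kcal/mol.
Chair II (tert-butyl equatorial, isopropyl equatorial): E = 0.00 kcal/mol.
ΔE = 6.90 − 0.00 = 6.90 kcal/mol; chair II is more stable.

6.90 kcal/mol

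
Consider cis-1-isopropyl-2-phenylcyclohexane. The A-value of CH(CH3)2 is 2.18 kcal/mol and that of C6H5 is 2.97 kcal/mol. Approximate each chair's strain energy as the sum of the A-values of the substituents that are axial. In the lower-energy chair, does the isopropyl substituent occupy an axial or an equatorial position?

C1 and C2 have opposite parity, so for the cis isomer the two substituents are one axial and one equatorial in each chair.
Chair I (isopropyl axial, phenyl equatorial): E = 2.18 kcal/mol.
Chair II (isopropyl equatorial, phenyl axial): E = 2.97 kcal/mol.
Chair I is the more stable (lower-energy) conformer, and in that chair the isopropyl group is axial.

axial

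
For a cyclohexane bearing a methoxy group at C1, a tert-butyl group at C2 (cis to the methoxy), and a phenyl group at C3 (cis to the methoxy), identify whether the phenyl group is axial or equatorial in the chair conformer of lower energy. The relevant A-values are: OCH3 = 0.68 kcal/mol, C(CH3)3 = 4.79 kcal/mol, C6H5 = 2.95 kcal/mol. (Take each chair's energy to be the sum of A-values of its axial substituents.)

axial

Chair I (methoxy axial, tert-butyl equatorial, phenyl axial): E = 3.63 kcal/mol.
Chair II (methoxy equatorial, tert-butyl axial, phenyl equatorial): E = 4.79 kcal/mol.
Chair I is the more stable (lower-energy) conformer, and in that chair the phenyl group is axial.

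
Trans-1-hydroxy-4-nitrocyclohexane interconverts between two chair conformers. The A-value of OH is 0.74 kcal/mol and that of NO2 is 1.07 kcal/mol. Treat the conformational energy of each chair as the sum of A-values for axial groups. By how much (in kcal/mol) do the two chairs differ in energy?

1.81 kcal/mol

C1 and C4 have opposite parity, so for the trans isomer the two substituents are e,e in one chair and a,a in the other.
Chair I (hydroxyl axial, nitro axial): E = 1.81 kcal/mol.
Chair II (hydroxyl equatorial, nitro equatorial): E = 0.00 kcal/mol.
ΔE = 1.81 − 0.00 = 1.81 kcal/mol; chair II is more stable.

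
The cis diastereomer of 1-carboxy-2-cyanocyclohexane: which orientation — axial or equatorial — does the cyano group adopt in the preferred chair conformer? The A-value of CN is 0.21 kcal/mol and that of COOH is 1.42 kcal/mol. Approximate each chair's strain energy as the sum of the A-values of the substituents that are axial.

C1 and C2 have opposite parity, so for the cis isomer the two substituents are one axial and one equatorial in each chair.
Chair I (cyano axial, carboxyl equatorial): E = 0.21 kcal/mol.
Chair II (cyano equatorial, carboxyl axial): E = 1.42 kcal/mol.
Chair I is the more stable (lower-energy) conformer, and in that chair the cyano group is axial.

axial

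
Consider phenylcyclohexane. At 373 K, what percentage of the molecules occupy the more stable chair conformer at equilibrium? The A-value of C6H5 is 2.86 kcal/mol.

One chair has the phenyl group axial (E = 2.86 kcal/mol) and the other has it equatorial (E = 0).
ΔG = 2.86 kcal/mol between the two chairs.
K = exp(ΔG/RT) with R = 1.987×10⁻³ kcal mol⁻¹ K⁻¹ and T = 373 K gives K ≈ 47.4.
Fraction in the lower-energy chair = K/(K+1) = 97.9%.

97.9%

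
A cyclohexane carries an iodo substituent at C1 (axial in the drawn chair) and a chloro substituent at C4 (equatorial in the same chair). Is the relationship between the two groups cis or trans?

C1 and C4 have opposite parity, so their axial bonds point in opposite directions.
With opposite-parity carbons, two substituents on the same face are one axial and one equatorial; opposite faces give both axial or both equatorial.
Here the groups are axial/equatorial → same face → cis.

cis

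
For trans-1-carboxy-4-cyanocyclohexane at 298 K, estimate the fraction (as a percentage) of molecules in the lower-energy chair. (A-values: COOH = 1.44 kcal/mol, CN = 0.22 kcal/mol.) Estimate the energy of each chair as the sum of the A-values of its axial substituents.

94.3%

C1 and C4 have opposite parity, so for the trans isomer the two substituents are e,e in one chair and a,a in the other.
Chair I (carboxyl axial, cyano axial): E = 1.66 kcal/mol; chair II (carboxyl equatorial, cyano equatorial): E = 0.00 kcal/mol.
ΔG = 1.66 kcal/mol between the two chairs.
K = exp(ΔG/RT) with R = 1.987×10⁻³ kcal mol⁻¹ K⁻¹ and T = 298 K gives K ≈ 16.5.
Fraction in the lower-energy chair = K/(K+1) = 94.3%.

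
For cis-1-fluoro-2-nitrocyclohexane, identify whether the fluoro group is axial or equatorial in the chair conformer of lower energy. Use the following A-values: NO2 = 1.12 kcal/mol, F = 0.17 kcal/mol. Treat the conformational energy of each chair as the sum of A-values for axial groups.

C1 and C2 have opposite parity, so for the cis isomer the two substituents are one axial and one equatorial in each chair.
Chair I (nitro axial, fluoro equatorial): E = 1.12 kcal/mol.
Chair II (nitro equatorial, fluoro axial): E = 0.17 kcal/mol.
Chair II is the more stable (lower-energy) conformer, and in that chair the fluoro group is axial.

axial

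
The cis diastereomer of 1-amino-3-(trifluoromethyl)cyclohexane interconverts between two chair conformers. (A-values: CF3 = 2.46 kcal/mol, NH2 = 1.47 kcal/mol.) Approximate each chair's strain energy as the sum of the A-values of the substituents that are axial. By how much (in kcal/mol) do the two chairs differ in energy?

3.93 kcal/mol

C1 and C3 have the same parity, so for the cis isomer the two substituents are e,e in one chair and a,a in the other.
Chair I (trifluoromethyl axial, amino axial): E = 3.93 kcal/mol.
Chair II (trifluoromethyl equatorial, amino equatorial): E = 0.00 kcal/mol.
ΔE = 3.93 − 0.00 = 3.93 kcal/mol; chair II is more stable.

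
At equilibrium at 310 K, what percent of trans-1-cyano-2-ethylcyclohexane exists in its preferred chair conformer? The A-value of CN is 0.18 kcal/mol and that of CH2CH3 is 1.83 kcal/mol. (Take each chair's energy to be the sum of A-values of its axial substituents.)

96.3%

C1 and C2 have opposite parity, so for the trans isomer the two substituents are e,e in one chair and a,a in the other.
Chair I (cyano axial, ethyl axial): E = 2.01 kcal/mol; chair II (cyano equatorial, ethyl equatorial): E = 0.00 kcal/mol.
ΔG = 2.01 kcal/mol between the two chairs.
K = exp(ΔG/RT) with R = 1.987×10⁻³ kcal mol⁻¹ K⁻¹ and T = 310 K gives K ≈ 26.1.
Fraction in the lower-energy chair = K/(K+1) = 96.3%.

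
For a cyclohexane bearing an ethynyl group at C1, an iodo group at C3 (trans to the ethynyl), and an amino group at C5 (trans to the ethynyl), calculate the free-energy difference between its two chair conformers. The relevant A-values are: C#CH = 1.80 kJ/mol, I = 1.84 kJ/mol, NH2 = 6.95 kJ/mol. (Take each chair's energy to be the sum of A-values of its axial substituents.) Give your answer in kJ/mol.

Chair I (ethynyl axial, iodo equatorial, amino equatorial): E = 1.80 kJ/mol.
Chair II (ethynyl equatorial, iodo axial, amino axial): E = 8.79 kJ/mol.
ΔE = 8.79 − 1.80 = 6.99 kJ/mol; chair I is more stable.

6.99 kJ/mol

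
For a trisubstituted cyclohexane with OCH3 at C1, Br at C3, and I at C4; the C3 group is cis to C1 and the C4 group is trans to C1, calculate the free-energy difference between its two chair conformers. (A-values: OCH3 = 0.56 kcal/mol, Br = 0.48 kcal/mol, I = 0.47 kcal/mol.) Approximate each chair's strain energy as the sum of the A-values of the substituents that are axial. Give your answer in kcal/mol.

1.51 kcal/mol

Chair I (methoxy axial, bromo axial, iodo axial): E = 1.51 kcal/mol.
Chair II (methoxy equatorial, bromo equatorial, iodo equatorial): E = 0.00 kcal/mol.
ΔE = 1.51 − 0.00 = 1.51 kcal/mol; chair II is more stable.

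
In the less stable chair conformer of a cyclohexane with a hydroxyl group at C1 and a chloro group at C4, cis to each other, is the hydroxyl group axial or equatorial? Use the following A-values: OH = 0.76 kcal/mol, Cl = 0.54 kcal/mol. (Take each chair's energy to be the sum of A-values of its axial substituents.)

C1 and C4 have opposite parity, so for the cis isomer the two substituents are one axial and one equatorial in each chair.
Chair I (hydroxyl axial, chloro equatorial): E = 0.76 kcal/mol.
Chair II (hydroxyl equatorial, chloro axial): E = 0.54 kcal/mol.
Chair I is the less stable (higher-energy) conformer, and in that chair the hydroxyl group is axial.

axial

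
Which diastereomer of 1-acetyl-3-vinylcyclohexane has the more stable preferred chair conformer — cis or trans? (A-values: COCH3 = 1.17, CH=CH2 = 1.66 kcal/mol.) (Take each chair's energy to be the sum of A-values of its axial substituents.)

At 1,3 positions (parity same): cis → (e,e or a,a); trans → (a,e or e,a).
Best chair for cis: E = 0.00 kcal/mol; best chair for trans: E = 1.17 kcal/mol.
The cis isomer is lower by 1.17 kcal/mol.

cis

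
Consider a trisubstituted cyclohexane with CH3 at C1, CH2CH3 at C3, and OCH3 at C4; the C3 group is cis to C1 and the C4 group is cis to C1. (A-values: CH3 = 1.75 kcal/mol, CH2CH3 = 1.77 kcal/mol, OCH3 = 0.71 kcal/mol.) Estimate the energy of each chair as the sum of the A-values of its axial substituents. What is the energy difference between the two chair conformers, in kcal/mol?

2.81 kcal/mol

Chair I (methyl axial, ethyl axial, methoxy equatorial): E = 3.52 kcal/mol.
Chair II (methyl equatorial, ethyl equatorial, methoxy axial): E = 0.71 kcal/mol.
ΔE = 3.52 − 0.71 = 2.81 kcal/mol; chair II is more stable.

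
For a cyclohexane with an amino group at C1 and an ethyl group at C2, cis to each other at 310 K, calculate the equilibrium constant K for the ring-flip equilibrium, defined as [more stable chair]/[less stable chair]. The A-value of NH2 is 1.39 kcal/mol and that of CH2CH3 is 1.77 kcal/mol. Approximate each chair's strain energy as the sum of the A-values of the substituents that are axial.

C1 and C2 have opposite parity, so for the cis isomer the two substituents are one axial and one equatorial in each chair.
Chair I (amino axial, ethyl equatorial): E = 1.39 kcal/mol; chair II (amino equatorial, ethyl axial): E = 1.77 kcal/mol.
ΔG = 0.38 kcal/mol between the two chairs.
K = exp(ΔG/RT) with R = 1.987×10⁻³ kcal mol⁻¹ K⁻¹ and T = 310 K gives K ≈ 1.85.

K ≈ 1.85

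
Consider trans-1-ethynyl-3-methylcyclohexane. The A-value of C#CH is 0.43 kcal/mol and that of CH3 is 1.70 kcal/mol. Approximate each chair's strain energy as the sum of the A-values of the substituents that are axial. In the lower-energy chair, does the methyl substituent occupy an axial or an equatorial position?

equatorial

C1 and C3 have the same parity, so for the trans isomer the two substituents are one axial and one equatorial in each chair.
Chair I (ethynyl axial, methyl equatorial): E = 0.43 kcal/mol.
Chair II (ethynyl equatorial, methyl axial): E = 1.70 kcal/mol.
Chair I is the more stable (lower-energy) conformer, and in that chair the methyl group is equatorial.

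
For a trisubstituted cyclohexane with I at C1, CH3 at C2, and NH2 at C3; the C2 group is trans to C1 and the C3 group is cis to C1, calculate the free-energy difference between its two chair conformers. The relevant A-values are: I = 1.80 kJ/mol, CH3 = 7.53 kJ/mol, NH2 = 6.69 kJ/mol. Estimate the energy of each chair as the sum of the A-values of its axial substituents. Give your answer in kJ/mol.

Chair I (iodo axial, methyl axial, amino axial): E = 16.02 kJ/mol.
Chair II (iodo equatorial, methyl equatorial, amino equatorial): E = 0.00 kJ/mol.
ΔE = 16.02 − 0.00 = 16.02 kJ/mol; chair II is more stable.

16.02 kJ/mol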